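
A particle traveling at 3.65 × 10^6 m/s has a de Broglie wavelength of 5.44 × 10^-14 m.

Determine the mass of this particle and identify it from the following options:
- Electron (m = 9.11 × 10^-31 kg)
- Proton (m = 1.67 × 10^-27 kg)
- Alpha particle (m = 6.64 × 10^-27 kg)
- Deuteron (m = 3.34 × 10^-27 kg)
The particle is a deuteron.

From λ = h/(mv), solve for mass:

m = h/(λv)
m = (6.626 × 10^-34 J·s) / (5.44 × 10^-14 m × 3.65 × 10^6 m/s)
m = 3.34 × 10^-27 kg

Comparing with the listed masses, this is closest to a deuteron.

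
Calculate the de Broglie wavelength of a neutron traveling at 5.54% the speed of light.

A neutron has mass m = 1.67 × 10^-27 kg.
2.39 × 10^-14 m

Using the de Broglie relation λ = h/(mv):

v = 5.54% × c = 1.661 × 10^7 m/s

λ = h/(mv)
λ = (6.626 × 10^-34 J·s) / (1.67 × 10^-27 kg × 1.661 × 10^7 m/s)
λ = 2.39 × 10^-14 m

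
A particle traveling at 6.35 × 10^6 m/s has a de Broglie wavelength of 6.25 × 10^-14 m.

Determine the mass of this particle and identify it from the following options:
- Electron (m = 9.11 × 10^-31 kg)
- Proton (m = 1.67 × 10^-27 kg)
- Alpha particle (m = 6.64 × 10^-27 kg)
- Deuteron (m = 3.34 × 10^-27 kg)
The particle is a proton.

From λ = h/(mv), solve for mass:

m = h/(λv)
m = (6.626 × 10^-34 J·s) / (6.25 × 10^-14 m × 6.35 × 10^6 m/s)
m = 1.67 × 10^-27 kg

Comparing with the listed masses, this is closest to a proton.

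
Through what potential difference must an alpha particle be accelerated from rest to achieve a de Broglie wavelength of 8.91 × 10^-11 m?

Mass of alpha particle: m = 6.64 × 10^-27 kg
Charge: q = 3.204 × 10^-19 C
1.30 × 10^-2 V

From λ = h/√(2mqV), we solve for V:

λ² = h²/(2mqV)
V = h²/(2mqλ²)
V = (6.626 × 10^-34 J·s)² / (2 × 6.64 × 10^-27 kg × 3.204 × 10^-19 C × (8.91 × 10^-11 m)²)
V = 1.30 × 10^-2 V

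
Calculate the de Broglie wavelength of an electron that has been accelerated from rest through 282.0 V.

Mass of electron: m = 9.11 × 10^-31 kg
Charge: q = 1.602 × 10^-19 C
7.30 × 10^-11 m

When a particle is accelerated through voltage V, it gains kinetic energy KE = qV.

The de Broglie wavelength is then λ = h/√(2mqV):

λ = h/√(2mqV)
λ = (6.626 × 10^-34 J·s) / √(2 × 9.11 × 10^-31 kg × 1.602 × 10^-19 C × 282.0 V)
λ = 7.30 × 10^-11 m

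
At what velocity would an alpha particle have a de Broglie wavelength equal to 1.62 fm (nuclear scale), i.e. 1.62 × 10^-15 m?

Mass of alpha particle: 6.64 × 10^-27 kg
6.16 × 10^7 m/s

From λ = h/(mv), solve for v:

v = h/(mλ)
v = (6.626 × 10^-34 J·s) / (6.64 × 10^-27 kg × 1.62 × 10^-15 m)
v = 6.16 × 10^7 m/s

Note: This velocity is 20.5% of the speed of light, so relativistic corrections would be needed for a more accurate calculation.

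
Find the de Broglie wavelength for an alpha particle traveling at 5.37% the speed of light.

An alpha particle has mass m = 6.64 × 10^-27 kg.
6.20 × 10^-15 m

Using the de Broglie relation λ = h/(mv):

v = 5.37% × c = 1.610 × 10^7 m/s

λ = h/(mv)
λ = (6.626 × 10^-34 J·s) / (6.64 × 10^-27 kg × 1.610 × 10^7 m/s)
λ = 6.20 × 10^-15 m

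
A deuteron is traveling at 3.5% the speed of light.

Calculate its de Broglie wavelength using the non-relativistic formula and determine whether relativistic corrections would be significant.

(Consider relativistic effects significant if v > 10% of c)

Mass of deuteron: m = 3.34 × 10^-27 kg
No, relativistic corrections are not needed.

Using the non-relativistic de Broglie formula λ = h/(mv):

v = 3.5% × c = 1.049 × 10^7 m/s

λ = h/(mv)
λ = (6.626 × 10^-34 J·s) / (3.34 × 10^-27 kg × 1.049 × 10^7 m/s)
λ = 1.89 × 10^-14 m

Since v = 3.5% of c < 10% of c, relativistic corrections are NOT significant and this non-relativistic result is a good approximation.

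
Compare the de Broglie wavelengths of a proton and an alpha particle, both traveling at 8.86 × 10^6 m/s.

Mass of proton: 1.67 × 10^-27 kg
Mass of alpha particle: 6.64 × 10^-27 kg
The proton has the longer wavelength.

Using λ = h/(mv), since both particles have the same velocity, the wavelength depends only on mass.

For proton: λ₁ = h/(m₁v) = 4.48 × 10^-14 m
For alpha particle: λ₂ = h/(m₂v) = 1.13 × 10^-14 m

Since λ ∝ 1/m at constant velocity, the lighter particle has the longer wavelength.

The proton has the longer de Broglie wavelength.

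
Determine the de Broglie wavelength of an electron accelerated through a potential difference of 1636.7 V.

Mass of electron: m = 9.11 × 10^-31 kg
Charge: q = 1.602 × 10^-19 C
3.03 × 10^-11 m

When a particle is accelerated through voltage V, it gains kinetic energy KE = qV.

The de Broglie wavelength is then λ = h/√(2mqV):

λ = h/√(2mqV)
λ = (6.626 × 10^-34 J·s) / √(2 × 9.11 × 10^-31 kg × 1.602 × 10^-19 C × 1636.7 V)
λ = 3.03 × 10^-11 m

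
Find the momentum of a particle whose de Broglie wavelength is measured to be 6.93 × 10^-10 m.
9.56 × 10^-25 kg·m/s

From the de Broglie relation λ = h/p, we solve for p:

p = h/λ
p = (6.626 × 10^-34 J·s) / (6.93 × 10^-10 m)
p = 9.56 × 10^-25 kg·m/s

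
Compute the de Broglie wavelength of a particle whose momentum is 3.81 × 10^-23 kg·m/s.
1.74 × 10^-11 m

Using the de Broglie relation λ = h/p:

λ = h/p
λ = (6.626 × 10^-34 J·s) / (3.81 × 10^-23 kg·m/s)
λ = 1.74 × 10^-11 m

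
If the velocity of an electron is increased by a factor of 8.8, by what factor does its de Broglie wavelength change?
The wavelength decreases by a factor of 8.8.

From λ = h/(mv), the wavelength is inversely proportional to velocity:

λ ∝ 1/v

If v → 8.8v, then λ → λ/8.8

When velocity is increased by a factor of 8.8, the wavelength decreases by a factor of 8.8.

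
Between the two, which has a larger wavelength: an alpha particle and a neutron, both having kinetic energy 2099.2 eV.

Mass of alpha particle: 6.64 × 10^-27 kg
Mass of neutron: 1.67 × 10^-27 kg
The neutron has the longer wavelength.

Using λ = h/√(2mKE):

For alpha particle: λ₁ = h/√(2m₁KE) = 3.14 × 10^-13 m
For neutron: λ₂ = h/√(2m₂KE) = 6.25 × 10^-13 m

Since λ ∝ 1/√m at constant kinetic energy, the lighter particle has the longer wavelength.

The neutron has the longer de Broglie wavelength.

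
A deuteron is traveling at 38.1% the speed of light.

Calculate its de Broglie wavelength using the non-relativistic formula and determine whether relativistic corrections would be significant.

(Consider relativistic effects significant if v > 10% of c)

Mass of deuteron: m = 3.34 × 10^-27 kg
Yes, relativistic corrections are needed.

Using the non-relativistic de Broglie formula λ = h/(mv):

v = 38.1% × c = 1.142 × 10^8 m/s

λ = h/(mv)
λ = (6.626 × 10^-34 J·s) / (3.34 × 10^-27 kg × 1.142 × 10^8 m/s)
λ = 1.74 × 10^-15 m

Since v = 38.1% of c > 10% of c, relativistic corrections ARE significant and the actual wavelength would differ from this non-relativistic estimate.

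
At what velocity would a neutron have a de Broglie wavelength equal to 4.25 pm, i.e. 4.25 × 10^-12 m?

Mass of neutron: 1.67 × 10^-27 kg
9.34 × 10^4 m/s

From λ = h/(mv), solve for v:

v = h/(mλ)
v = (6.626 × 10^-34 J·s) / (1.67 × 10^-27 kg × 4.25 × 10^-12 m)
v = 9.34 × 10^4 m/s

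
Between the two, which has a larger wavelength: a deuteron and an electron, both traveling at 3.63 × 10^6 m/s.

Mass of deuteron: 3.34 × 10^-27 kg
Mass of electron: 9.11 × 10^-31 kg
The electron has the longer wavelength.

Using λ = h/(mv), since both particles have the same velocity, the wavelength depends only on mass.

For deuteron: λ₁ = h/(m₁v) = 5.47 × 10^-14 m
For electron: λ₂ = h/(m₂v) = 2.00 × 10^-10 m

Since λ ∝ 1/m at constant velocity, the lighter particle has the longer wavelength.

The electron has the longer de Broglie wavelength.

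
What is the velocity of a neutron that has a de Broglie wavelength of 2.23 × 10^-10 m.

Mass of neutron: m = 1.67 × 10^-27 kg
1.78 × 10^3 m/s

From the de Broglie relation λ = h/(mv), we solve for v:

v = h/(mλ)
v = (6.626 × 10^-34 J·s) / (1.67 × 10^-27 kg × 2.23 × 10^-10 m)
v = 1.78 × 10^3 m/s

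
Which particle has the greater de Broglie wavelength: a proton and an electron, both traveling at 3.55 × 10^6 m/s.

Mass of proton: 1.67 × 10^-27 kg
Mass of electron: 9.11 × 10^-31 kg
The electron has the longer wavelength.

Using λ = h/(mv), since both particles have the same velocity, the wavelength depends only on mass.

For proton: λ₁ = h/(m₁v) = 1.12 × 10^-13 m
For electron: λ₂ = h/(m₂v) = 2.05 × 10^-10 m

Since λ ∝ 1/m at constant velocity, the lighter particle has the longer wavelength.

The electron has the longer de Broglie wavelength.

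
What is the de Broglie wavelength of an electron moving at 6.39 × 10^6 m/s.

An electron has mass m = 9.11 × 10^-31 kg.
1.14 × 10^-10 m

Using the de Broglie relation λ = h/(mv):

λ = h/(mv)
λ = (6.626 × 10^-34 J·s) / (9.11 × 10^-31 kg × 6.39 × 10^6 m/s)
λ = 1.14 × 10^-10 m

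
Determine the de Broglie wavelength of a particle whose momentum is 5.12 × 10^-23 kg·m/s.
1.29 × 10^-11 m

Using the de Broglie relation λ = h/p:

λ = h/p
λ = (6.626 × 10^-34 J·s) / (5.12 × 10^-23 kg·m/s)
λ = 1.29 × 10^-11 m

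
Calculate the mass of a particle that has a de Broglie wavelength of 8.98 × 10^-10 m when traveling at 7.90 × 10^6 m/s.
9.34 × 10^-32 kg

From the de Broglie relation λ = h/(mv), we solve for m:

m = h/(λv)
m = (6.626 × 10^-34 J·s) / (8.98 × 10^-10 m × 7.90 × 10^6 m/s)
m = 9.34 × 10^-32 kg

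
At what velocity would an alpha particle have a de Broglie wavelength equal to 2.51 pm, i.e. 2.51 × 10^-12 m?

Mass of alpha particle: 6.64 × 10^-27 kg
3.98 × 10^4 m/s

From λ = h/(mv), solve for v:

v = h/(mλ)
v = (6.626 × 10^-34 J·s) / (6.64 × 10^-27 kg × 2.51 × 10^-12 m)
v = 3.98 × 10^4 m/s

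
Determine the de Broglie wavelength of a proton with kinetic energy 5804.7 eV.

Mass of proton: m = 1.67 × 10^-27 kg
3.76 × 10^-13 m

Using λ = h/√(2mKE):

First convert KE to Joules: KE = 5804.7 eV = 9.300 × 10^-16 J

λ = h/√(2mKE)
λ = (6.626 × 10^-34 J·s) / √(2 × 1.67 × 10^-27 kg × 9.300 × 10^-16 J)
λ = 3.76 × 10^-13 m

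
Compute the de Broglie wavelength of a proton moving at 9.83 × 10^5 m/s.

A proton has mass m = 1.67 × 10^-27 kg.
4.04 × 10^-13 m

Using the de Broglie relation λ = h/(mv):

λ = h/(mv)
λ = (6.626 × 10^-34 J·s) / (1.67 × 10^-27 kg × 9.83 × 10^5 m/s)
λ = 4.04 × 10^-13 m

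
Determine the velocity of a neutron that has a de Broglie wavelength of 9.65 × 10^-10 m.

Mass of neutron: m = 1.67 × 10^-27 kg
4.11 × 10^2 m/s

From the de Broglie relation λ = h/(mv), we solve for v:

v = h/(mλ)
v = (6.626 × 10^-34 J·s) / (1.67 × 10^-27 kg × 9.65 × 10^-10 m)
v = 4.11 × 10^2 m/s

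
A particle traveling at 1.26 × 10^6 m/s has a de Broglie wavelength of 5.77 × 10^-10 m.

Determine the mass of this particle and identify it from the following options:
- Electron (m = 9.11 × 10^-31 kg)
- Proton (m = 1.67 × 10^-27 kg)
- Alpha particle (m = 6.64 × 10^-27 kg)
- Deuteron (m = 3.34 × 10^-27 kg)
The particle is an electron.

From λ = h/(mv), solve for mass:

m = h/(λv)
m = (6.626 × 10^-34 J·s) / (5.77 × 10^-10 m × 1.26 × 10^6 m/s)
m = 9.11 × 10^-31 kg

Comparing with the listed masses, this is closest to an electron.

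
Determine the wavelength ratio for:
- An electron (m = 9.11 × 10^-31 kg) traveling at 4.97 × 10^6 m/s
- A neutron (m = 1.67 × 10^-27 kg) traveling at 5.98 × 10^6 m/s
λ₁/λ₂ = 2.21 × 10^3

Using λ = h/(mv):

λ₁ = h/(m₁v₁) = 1.46 × 10^-10 m
λ₂ = h/(m₂v₂) = 6.63 × 10^-14 m

Ratio λ₁/λ₂ = (m₂v₂)/(m₁v₁)
         = (1.67 × 10^-27 kg × 5.98 × 10^6 m/s) / (9.11 × 10^-31 kg × 4.97 × 10^6 m/s)
         = 2.21 × 10^3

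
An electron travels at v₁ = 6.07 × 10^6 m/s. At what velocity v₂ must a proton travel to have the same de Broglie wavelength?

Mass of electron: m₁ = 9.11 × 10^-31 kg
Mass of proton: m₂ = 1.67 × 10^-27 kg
v₂ = 3.31 × 10^3 m/s

For equal de Broglie wavelengths: λ₁ = λ₂

h/(m₁v₁) = h/(m₂v₂)
m₁v₁ = m₂v₂
v₂ = v₁ · (m₁/m₂)

v₂ = 6.07 × 10^6 m/s × (9.11 × 10^-31 kg / 1.67 × 10^-27 kg)
v₂ = 3.31 × 10^3 m/s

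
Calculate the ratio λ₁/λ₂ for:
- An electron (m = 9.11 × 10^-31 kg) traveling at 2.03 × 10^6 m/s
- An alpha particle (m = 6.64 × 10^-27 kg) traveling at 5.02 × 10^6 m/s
λ₁/λ₂ = 1.80 × 10^4

Using λ = h/(mv):

λ₁ = h/(m₁v₁) = 3.58 × 10^-10 m
λ₂ = h/(m₂v₂) = 1.99 × 10^-14 m

Ratio λ₁/λ₂ = (m₂v₂)/(m₁v₁)
         = (6.64 × 10^-27 kg × 5.02 × 10^6 m/s) / (9.11 × 10^-31 kg × 2.03 × 10^6 m/s)
         = 1.80 × 10^4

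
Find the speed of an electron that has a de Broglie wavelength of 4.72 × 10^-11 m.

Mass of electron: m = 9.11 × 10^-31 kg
1.54 × 10^7 m/s

From the de Broglie relation λ = h/(mv), we solve for v:

v = h/(mλ)
v = (6.626 × 10^-34 J·s) / (9.11 × 10^-31 kg × 4.72 × 10^-11 m)
v = 1.54 × 10^7 m/s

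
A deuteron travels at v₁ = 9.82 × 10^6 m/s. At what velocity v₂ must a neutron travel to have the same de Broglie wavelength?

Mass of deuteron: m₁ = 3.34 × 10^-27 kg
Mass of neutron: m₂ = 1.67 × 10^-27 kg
v₂ = 1.96 × 10^7 m/s

For equal de Broglie wavelengths: λ₁ = λ₂

h/(m₁v₁) = h/(m₂v₂)
m₁v₁ = m₂v₂
v₂ = v₁ · (m₁/m₂)

v₂ = 9.82 × 10^6 m/s × (3.34 × 10^-27 kg / 1.67 × 10^-27 kg)
v₂ = 1.96 × 10^7 m/s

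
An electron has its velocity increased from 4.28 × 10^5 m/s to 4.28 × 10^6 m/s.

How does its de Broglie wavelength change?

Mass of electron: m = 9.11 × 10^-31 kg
The wavelength decreases by a factor of 10.

Using λ = h/(mv):

Initial wavelength: λ₁ = h/(mv₁) = 1.70 × 10^-9 m
Final wavelength: λ₂ = h/(mv₂) = 1.70 × 10^-10 m

Since λ ∝ 1/v, when velocity increases by a factor of 10, the wavelength decreases by a factor of 10.

λ₂/λ₁ = v₁/v₂ = 1/10

The wavelength decreases by a factor of 10.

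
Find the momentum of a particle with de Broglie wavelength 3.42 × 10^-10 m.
1.94 × 10^-24 kg·m/s

From the de Broglie relation λ = h/p, we solve for p:

p = h/λ
p = (6.626 × 10^-34 J·s) / (3.42 × 10^-10 m)
p = 1.94 × 10^-24 kg·m/s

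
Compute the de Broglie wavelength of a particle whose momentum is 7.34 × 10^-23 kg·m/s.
9.03 × 10^-12 m

Using the de Broglie relation λ = h/p:

λ = h/p
λ = (6.626 × 10^-34 J·s) / (7.34 × 10^-23 kg·m/s)
λ = 9.03 × 10^-12 m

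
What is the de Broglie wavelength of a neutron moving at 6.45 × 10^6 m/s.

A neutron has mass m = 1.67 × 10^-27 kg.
6.15 × 10^-14 m

Using the de Broglie relation λ = h/(mv):

λ = h/(mv)
λ = (6.626 × 10^-34 J·s) / (1.67 × 10^-27 kg × 6.45 × 10^6 m/s)
λ = 6.15 × 10^-14 m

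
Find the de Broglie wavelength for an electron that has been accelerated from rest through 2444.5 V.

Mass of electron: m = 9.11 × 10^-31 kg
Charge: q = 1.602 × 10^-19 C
2.48 × 10^-11 m

When a particle is accelerated through voltage V, it gains kinetic energy KE = qV.

The de Broglie wavelength is then λ = h/√(2mqV):

λ = h/√(2mqV)
λ = (6.626 × 10^-34 J·s) / √(2 × 9.11 × 10^-31 kg × 1.602 × 10^-19 C × 2444.5 V)
λ = 2.48 × 10^-11 m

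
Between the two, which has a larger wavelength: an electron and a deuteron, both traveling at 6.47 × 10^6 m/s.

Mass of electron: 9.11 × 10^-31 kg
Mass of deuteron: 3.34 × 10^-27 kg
The electron has the longer wavelength.

Using λ = h/(mv), since both particles have the same velocity, the wavelength depends only on mass.

For electron: λ₁ = h/(m₁v) = 1.12 × 10^-10 m
For deuteron: λ₂ = h/(m₂v) = 3.07 × 10^-14 m

Since λ ∝ 1/m at constant velocity, the lighter particle has the longer wavelength.

The electron has the longer de Broglie wavelength.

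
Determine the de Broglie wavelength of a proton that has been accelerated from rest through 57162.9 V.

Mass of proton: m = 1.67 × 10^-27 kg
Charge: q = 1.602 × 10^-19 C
1.20 × 10^-13 m

When a particle is accelerated through voltage V, it gains kinetic energy KE = qV.

The de Broglie wavelength is then λ = h/√(2mqV):

λ = h/√(2mqV)
λ = (6.626 × 10^-34 J·s) / √(2 × 1.67 × 10^-27 kg × 1.602 × 10^-19 C × 57162.9 V)
λ = 1.20 × 10^-13 m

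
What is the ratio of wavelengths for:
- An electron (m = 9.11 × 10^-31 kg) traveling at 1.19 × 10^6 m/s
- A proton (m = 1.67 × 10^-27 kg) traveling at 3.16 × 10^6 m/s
λ₁/λ₂ = 4.87 × 10^3

Using λ = h/(mv):

λ₁ = h/(m₁v₁) = 6.11 × 10^-10 m
λ₂ = h/(m₂v₂) = 1.26 × 10^-13 m

Ratio λ₁/λ₂ = (m₂v₂)/(m₁v₁)
         = (1.67 × 10^-27 kg × 3.16 × 10^6 m/s) / (9.11 × 10^-31 kg × 1.19 × 10^6 m/s)
         = 4.87 × 10^3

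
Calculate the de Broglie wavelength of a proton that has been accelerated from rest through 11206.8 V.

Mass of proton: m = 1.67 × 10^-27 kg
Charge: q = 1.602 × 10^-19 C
2.71 × 10^-13 m

When a particle is accelerated through voltage V, it gains kinetic energy KE = qV.

The de Broglie wavelength is then λ = h/√(2mqV):

λ = h/√(2mqV)
λ = (6.626 × 10^-34 J·s) / √(2 × 1.67 × 10^-27 kg × 1.602 × 10^-19 C × 11206.8 V)
λ = 2.71 × 10^-13 m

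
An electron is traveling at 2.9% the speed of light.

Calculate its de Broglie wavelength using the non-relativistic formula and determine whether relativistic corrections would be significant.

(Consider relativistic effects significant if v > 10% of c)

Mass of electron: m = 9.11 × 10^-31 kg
No, relativistic corrections are not needed.

Using the non-relativistic de Broglie formula λ = h/(mv):

v = 2.9% × c = 8.694 × 10^6 m/s

λ = h/(mv)
λ = (6.626 × 10^-34 J·s) / (9.11 × 10^-31 kg × 8.694 × 10^6 m/s)
λ = 8.37 × 10^-11 m

Since v = 2.9% of c < 10% of c, relativistic corrections are NOT significant and this non-relativistic result is a good approximation.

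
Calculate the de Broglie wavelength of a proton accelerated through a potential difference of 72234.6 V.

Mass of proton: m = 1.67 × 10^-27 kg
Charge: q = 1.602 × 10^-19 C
1.07 × 10^-13 m

When a particle is accelerated through voltage V, it gains kinetic energy KE = qV.

The de Broglie wavelength is then λ = h/√(2mqV):

λ = h/√(2mqV)
λ = (6.626 × 10^-34 J·s) / √(2 × 1.67 × 10^-27 kg × 1.602 × 10^-19 C × 72234.6 V)
λ = 1.07 × 10^-13 m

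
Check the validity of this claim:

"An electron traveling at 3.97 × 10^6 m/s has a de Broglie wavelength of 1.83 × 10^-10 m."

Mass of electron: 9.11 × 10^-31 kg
True

The claim is correct.

Using λ = h/(mv):
λ = (6.626 × 10^-34 J·s) / (9.11 × 10^-31 kg × 3.97 × 10^6 m/s)
λ = 1.83 × 10^-10 m

This matches the claimed value.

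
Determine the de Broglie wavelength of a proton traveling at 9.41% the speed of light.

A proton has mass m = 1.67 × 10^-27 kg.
1.41 × 10^-14 m

Using the de Broglie relation λ = h/(mv):

v = 9.41% × c = 2.821 × 10^7 m/s

λ = h/(mv)
λ = (6.626 × 10^-34 J·s) / (1.67 × 10^-27 kg × 2.821 × 10^7 m/s)
λ = 1.41 × 10^-14 m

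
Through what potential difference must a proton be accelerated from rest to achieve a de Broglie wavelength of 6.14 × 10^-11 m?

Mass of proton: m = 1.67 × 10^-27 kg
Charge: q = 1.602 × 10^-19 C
2.18 × 10^-1 V

From λ = h/√(2mqV), we solve for V:

λ² = h²/(2mqV)
V = h²/(2mqλ²)
V = (6.626 × 10^-34 J·s)² / (2 × 1.67 × 10^-27 kg × 1.602 × 10^-19 C × (6.14 × 10^-11 m)²)
V = 2.18 × 10^-1 V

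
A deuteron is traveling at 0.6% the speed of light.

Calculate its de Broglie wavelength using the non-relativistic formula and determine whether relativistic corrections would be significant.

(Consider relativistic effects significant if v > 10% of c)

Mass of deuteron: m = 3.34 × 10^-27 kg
No, relativistic corrections are not needed.

Using the non-relativistic de Broglie formula λ = h/(mv):

v = 0.6% × c = 1.799 × 10^6 m/s

λ = h/(mv)
λ = (6.626 × 10^-34 J·s) / (3.34 × 10^-27 kg × 1.799 × 10^6 m/s)
λ = 1.10 × 10^-13 m

Since v = 0.6% of c < 10% of c, relativistic corrections are NOT significant and this non-relativistic result is a good approximation.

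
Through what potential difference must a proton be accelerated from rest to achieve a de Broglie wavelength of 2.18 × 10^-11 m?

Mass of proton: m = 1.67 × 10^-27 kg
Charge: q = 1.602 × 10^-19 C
1.73 V

From λ = h/√(2mqV), we solve for V:

λ² = h²/(2mqV)
V = h²/(2mqλ²)
V = (6.626 × 10^-34 J·s)² / (2 × 1.67 × 10^-27 kg × 1.602 × 10^-19 C × (2.18 × 10^-11 m)²)
V = 1.73 V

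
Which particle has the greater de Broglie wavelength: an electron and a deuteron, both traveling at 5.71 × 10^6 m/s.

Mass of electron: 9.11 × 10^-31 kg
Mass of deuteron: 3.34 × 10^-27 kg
The electron has the longer wavelength.

Using λ = h/(mv), since both particles have the same velocity, the wavelength depends only on mass.

For electron: λ₁ = h/(m₁v) = 1.27 × 10^-10 m
For deuteron: λ₂ = h/(m₂v) = 3.47 × 10^-14 m

Since λ ∝ 1/m at constant velocity, the lighter particle has the longer wavelength.

The electron has the longer de Broglie wavelength.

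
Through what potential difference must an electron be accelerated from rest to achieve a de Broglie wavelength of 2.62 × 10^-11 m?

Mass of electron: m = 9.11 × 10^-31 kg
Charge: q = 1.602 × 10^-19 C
2.19 × 10^3 V

From λ = h/√(2mqV), we solve for V:

λ² = h²/(2mqV)
V = h²/(2mqλ²)
V = (6.626 × 10^-34 J·s)² / (2 × 9.11 × 10^-31 kg × 1.602 × 10^-19 C × (2.62 × 10^-11 m)²)
V = 2.19 × 10^3 V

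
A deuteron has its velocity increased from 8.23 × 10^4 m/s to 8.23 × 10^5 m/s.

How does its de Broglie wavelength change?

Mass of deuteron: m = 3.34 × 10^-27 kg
The wavelength decreases by a factor of 10.

Using λ = h/(mv):

Initial wavelength: λ₁ = h/(mv₁) = 2.41 × 10^-12 m
Final wavelength: λ₂ = h/(mv₂) = 2.41 × 10^-13 m

Since λ ∝ 1/v, when velocity increases by a factor of 10, the wavelength decreases by a factor of 10.

λ₂/λ₁ = v₁/v₂ = 1/10

The wavelength decreases by a factor of 10.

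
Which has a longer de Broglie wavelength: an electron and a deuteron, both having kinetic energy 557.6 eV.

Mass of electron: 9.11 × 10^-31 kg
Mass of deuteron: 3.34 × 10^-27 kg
The electron has the longer wavelength.

Using λ = h/√(2mKE):

For electron: λ₁ = h/√(2m₁KE) = 5.19 × 10^-11 m
For deuteron: λ₂ = h/√(2m₂KE) = 8.58 × 10^-13 m

Since λ ∝ 1/√m at constant kinetic energy, the lighter particle has the longer wavelength.

The electron has the longer de Broglie wavelength.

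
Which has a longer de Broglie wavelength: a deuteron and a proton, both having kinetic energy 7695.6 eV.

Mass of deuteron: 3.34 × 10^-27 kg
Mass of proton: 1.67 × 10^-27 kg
The proton has the longer wavelength.

Using λ = h/√(2mKE):

For deuteron: λ₁ = h/√(2m₁KE) = 2.31 × 10^-13 m
For proton: λ₂ = h/√(2m₂KE) = 3.27 × 10^-13 m

Since λ ∝ 1/√m at constant kinetic energy, the lighter particle has the longer wavelength.

The proton has the longer de Broglie wavelength.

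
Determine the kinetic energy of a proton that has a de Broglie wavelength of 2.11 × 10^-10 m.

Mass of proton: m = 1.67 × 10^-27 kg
2.95 × 10^-21 J (or 0.0184 eV)

From λ = h/√(2mKE), we solve for KE:

λ² = h²/(2mKE)
KE = h²/(2mλ²)
KE = (6.626 × 10^-34 J·s)² / (2 × 1.67 × 10^-27 kg × (2.11 × 10^-10 m)²)
KE = 2.95 × 10^-21 J
KE = 0.0184 eV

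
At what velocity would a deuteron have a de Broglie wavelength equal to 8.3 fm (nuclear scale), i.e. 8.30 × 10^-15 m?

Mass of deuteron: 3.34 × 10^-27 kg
2.39 × 10^7 m/s

From λ = h/(mv), solve for v:

v = h/(mλ)
v = (6.626 × 10^-34 J·s) / (3.34 × 10^-27 kg × 8.30 × 10^-15 m)
v = 2.39 × 10^7 m/s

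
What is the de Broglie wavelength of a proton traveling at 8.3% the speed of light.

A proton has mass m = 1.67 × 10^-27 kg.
1.59 × 10^-14 m

Using the de Broglie relation λ = h/(mv):

v = 8.3% × c = 2.488 × 10^7 m/s

λ = h/(mv)
λ = (6.626 × 10^-34 J·s) / (1.67 × 10^-27 kg × 2.488 × 10^7 m/s)
λ = 1.59 × 10^-14 m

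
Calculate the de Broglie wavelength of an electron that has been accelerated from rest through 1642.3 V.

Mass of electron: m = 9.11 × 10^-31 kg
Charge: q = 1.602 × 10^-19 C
3.03 × 10^-11 m

When a particle is accelerated through voltage V, it gains kinetic energy KE = qV.

The de Broglie wavelength is then λ = h/√(2mqV):

λ = h/√(2mqV)
λ = (6.626 × 10^-34 J·s) / √(2 × 9.11 × 10^-31 kg × 1.602 × 10^-19 C × 1642.3 V)
λ = 3.03 × 10^-11 m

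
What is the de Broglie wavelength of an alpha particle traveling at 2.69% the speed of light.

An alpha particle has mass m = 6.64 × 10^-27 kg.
1.24 × 10^-14 m

Using the de Broglie relation λ = h/(mv):

v = 2.69% × c = 8.064 × 10^6 m/s

λ = h/(mv)
λ = (6.626 × 10^-34 J·s) / (6.64 × 10^-27 kg × 8.064 × 10^6 m/s)
λ = 1.24 × 10^-14 m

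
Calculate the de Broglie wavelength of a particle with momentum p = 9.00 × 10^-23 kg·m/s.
7.36 × 10^-12 m

Using the de Broglie relation λ = h/p:

λ = h/p
λ = (6.626 × 10^-34 J·s) / (9.00 × 10^-23 kg·m/s)
λ = 7.36 × 10^-12 m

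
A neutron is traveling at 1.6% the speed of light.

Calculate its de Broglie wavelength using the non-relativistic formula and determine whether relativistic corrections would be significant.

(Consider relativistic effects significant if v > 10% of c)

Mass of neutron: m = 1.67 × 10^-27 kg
No, relativistic corrections are not needed.

Using the non-relativistic de Broglie formula λ = h/(mv):

v = 1.6% × c = 4.797 × 10^6 m/s

λ = h/(mv)
λ = (6.626 × 10^-34 J·s) / (1.67 × 10^-27 kg × 4.797 × 10^6 m/s)
λ = 8.27 × 10^-14 m

Since v = 1.6% of c < 10% of c, relativistic corrections are NOT significant and this non-relativistic result is a good approximation.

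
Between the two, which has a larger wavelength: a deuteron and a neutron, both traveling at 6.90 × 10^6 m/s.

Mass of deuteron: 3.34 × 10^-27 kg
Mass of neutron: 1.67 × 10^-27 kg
The neutron has the longer wavelength.

Using λ = h/(mv), since both particles have the same velocity, the wavelength depends only on mass.

For deuteron: λ₁ = h/(m₁v) = 2.88 × 10^-14 m
For neutron: λ₂ = h/(m₂v) = 5.75 × 10^-14 m

Since λ ∝ 1/m at constant velocity, the lighter particle has the longer wavelength.

The neutron has the longer de Broglie wavelength.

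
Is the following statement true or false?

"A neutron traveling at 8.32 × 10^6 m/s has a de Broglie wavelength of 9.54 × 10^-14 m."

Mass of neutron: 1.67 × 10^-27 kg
False

The claim is incorrect.

Using λ = h/(mv):
λ = (6.626 × 10^-34 J·s) / (1.67 × 10^-27 kg × 8.32 × 10^6 m/s)
λ = 4.77 × 10^-14 m

The actual wavelength differs from the claimed 9.54 × 10^-14 m.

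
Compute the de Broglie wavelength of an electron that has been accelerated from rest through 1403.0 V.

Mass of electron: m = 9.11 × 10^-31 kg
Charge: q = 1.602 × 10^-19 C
3.27 × 10^-11 m

When a particle is accelerated through voltage V, it gains kinetic energy KE = qV.

The de Broglie wavelength is then λ = h/√(2mqV):

λ = h/√(2mqV)
λ = (6.626 × 10^-34 J·s) / √(2 × 9.11 × 10^-31 kg × 1.602 × 10^-19 C × 1403.0 V)
λ = 3.27 × 10^-11 m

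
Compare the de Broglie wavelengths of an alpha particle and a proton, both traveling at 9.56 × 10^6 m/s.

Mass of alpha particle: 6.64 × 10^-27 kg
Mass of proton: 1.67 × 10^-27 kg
The proton has the longer wavelength.

Using λ = h/(mv), since both particles have the same velocity, the wavelength depends only on mass.

For alpha particle: λ₁ = h/(m₁v) = 1.04 × 10^-14 m
For proton: λ₂ = h/(m₂v) = 4.15 × 10^-14 m

Since λ ∝ 1/m at constant velocity, the lighter particle has the longer wavelength.

The proton has the longer de Broglie wavelength.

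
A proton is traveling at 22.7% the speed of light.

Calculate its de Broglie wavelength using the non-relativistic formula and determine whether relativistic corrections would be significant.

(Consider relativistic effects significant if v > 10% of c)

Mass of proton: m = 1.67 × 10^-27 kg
Yes, relativistic corrections are needed.

Using the non-relativistic de Broglie formula λ = h/(mv):

v = 22.7% × c = 6.805 × 10^7 m/s

λ = h/(mv)
λ = (6.626 × 10^-34 J·s) / (1.67 × 10^-27 kg × 6.805 × 10^7 m/s)
λ = 5.83 × 10^-15 m

Since v = 22.7% of c > 10% of c, relativistic corrections ARE significant and the actual wavelength would differ from this non-relativistic estimate.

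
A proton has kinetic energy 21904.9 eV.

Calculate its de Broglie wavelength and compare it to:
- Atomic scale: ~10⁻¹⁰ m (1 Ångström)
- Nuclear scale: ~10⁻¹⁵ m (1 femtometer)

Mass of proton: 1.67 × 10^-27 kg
λ = 1.94 × 10^-13 m, which is between nuclear and atomic scales.

Using λ = h/√(2mKE):

KE = 21904.9 eV = 3.510 × 10^-15 J

λ = h/√(2mKE)
λ = (6.626 × 10^-34 J·s) / √(2 × 1.67 × 10^-27 kg × 3.510 × 10^-15 J)
λ = 1.94 × 10^-13 m

Comparison:
- Atomic scale (10⁻¹⁰ m): λ is 0.0019× this size
- Nuclear scale (10⁻¹⁵ m): λ is 1.9e+02× this size

The wavelength is between nuclear and atomic scales.

This wavelength is appropriate for probing atomic structure but too large for nuclear physics experiments.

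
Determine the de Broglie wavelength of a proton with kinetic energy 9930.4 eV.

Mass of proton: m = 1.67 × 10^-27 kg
2.87 × 10^-13 m

Using λ = h/√(2mKE):

First convert KE to Joules: KE = 9930.4 eV = 1.591 × 10^-15 J

λ = h/√(2mKE)
λ = (6.626 × 10^-34 J·s) / √(2 × 1.67 × 10^-27 kg × 1.591 × 10^-15 J)
λ = 2.87 × 10^-13 m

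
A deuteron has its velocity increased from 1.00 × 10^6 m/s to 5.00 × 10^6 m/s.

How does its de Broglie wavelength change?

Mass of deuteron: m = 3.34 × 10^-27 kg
The wavelength decreases by a factor of 5.

Using λ = h/(mv):

Initial wavelength: λ₁ = h/(mv₁) = 1.98 × 10^-13 m
Final wavelength: λ₂ = h/(mv₂) = 3.97 × 10^-14 m

Since λ ∝ 1/v, when velocity increases by a factor of 5, the wavelength decreases by a factor of 5.

λ₂/λ₁ = v₁/v₂ = 1/5

The wavelength decreases by a factor of 5.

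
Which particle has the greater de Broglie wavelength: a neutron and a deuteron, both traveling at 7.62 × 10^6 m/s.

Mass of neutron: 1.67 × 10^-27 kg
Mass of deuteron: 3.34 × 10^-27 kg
The neutron has the longer wavelength.

Using λ = h/(mv), since both particles have the same velocity, the wavelength depends only on mass.

For neutron: λ₁ = h/(m₁v) = 5.21 × 10^-14 m
For deuteron: λ₂ = h/(m₂v) = 2.60 × 10^-14 m

Since λ ∝ 1/m at constant velocity, the lighter particle has the longer wavelength.

The neutron has the longer de Broglie wavelength.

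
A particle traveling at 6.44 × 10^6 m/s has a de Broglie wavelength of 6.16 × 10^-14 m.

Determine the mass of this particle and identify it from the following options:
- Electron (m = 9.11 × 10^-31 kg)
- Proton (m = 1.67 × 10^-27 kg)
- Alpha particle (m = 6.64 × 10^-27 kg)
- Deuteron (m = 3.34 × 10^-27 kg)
The particle is a proton.

From λ = h/(mv), solve for mass:

m = h/(λv)
m = (6.626 × 10^-34 J·s) / (6.16 × 10^-14 m × 6.44 × 10^6 m/s)
m = 1.67 × 10^-27 kg

Comparing with the listed masses, this is closest to a proton.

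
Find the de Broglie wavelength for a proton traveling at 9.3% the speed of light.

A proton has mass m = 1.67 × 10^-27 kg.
1.42 × 10^-14 m

Using the de Broglie relation λ = h/(mv):

v = 9.3% × c = 2.788 × 10^7 m/s

λ = h/(mv)
λ = (6.626 × 10^-34 J·s) / (1.67 × 10^-27 kg × 2.788 × 10^7 m/s)
λ = 1.42 × 10^-14 m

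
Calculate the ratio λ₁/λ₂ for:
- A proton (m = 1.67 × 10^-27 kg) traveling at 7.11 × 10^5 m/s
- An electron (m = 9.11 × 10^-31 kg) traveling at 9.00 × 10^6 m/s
λ₁/λ₂ = 6.91 × 10^-3

Using λ = h/(mv):

λ₁ = h/(m₁v₁) = 5.58 × 10^-13 m
λ₂ = h/(m₂v₂) = 8.08 × 10^-11 m

Ratio λ₁/λ₂ = (m₂v₂)/(m₁v₁)
         = (9.11 × 10^-31 kg × 9.00 × 10^6 m/s) / (1.67 × 10^-27 kg × 7.11 × 10^5 m/s)
         = 6.91 × 10^-3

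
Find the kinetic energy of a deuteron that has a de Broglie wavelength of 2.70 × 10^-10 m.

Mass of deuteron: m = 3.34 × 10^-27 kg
9.02 × 10^-22 J (or 5.63 × 10^-3 eV)

From λ = h/√(2mKE), we solve for KE:

λ² = h²/(2mKE)
KE = h²/(2mλ²)
KE = (6.626 × 10^-34 J·s)² / (2 × 3.34 × 10^-27 kg × (2.70 × 10^-10 m)²)
KE = 9.02 × 10^-22 J
KE = 5.63 × 10^-3 eV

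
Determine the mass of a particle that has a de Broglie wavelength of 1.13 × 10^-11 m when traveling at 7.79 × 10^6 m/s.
7.53 × 10^-30 kg

From the de Broglie relation λ = h/(mv), we solve for m:

m = h/(λv)
m = (6.626 × 10^-34 J·s) / (1.13 × 10^-11 m × 7.79 × 10^6 m/s)
m = 7.53 × 10^-30 kg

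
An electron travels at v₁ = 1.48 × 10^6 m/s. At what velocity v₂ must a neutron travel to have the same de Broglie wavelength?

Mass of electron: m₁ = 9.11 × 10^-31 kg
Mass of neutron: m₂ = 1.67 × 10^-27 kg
v₂ = 8.07 × 10^2 m/s

For equal de Broglie wavelengths: λ₁ = λ₂

h/(m₁v₁) = h/(m₂v₂)
m₁v₁ = m₂v₂
v₂ = v₁ · (m₁/m₂)

v₂ = 1.48 × 10^6 m/s × (9.11 × 10^-31 kg / 1.67 × 10^-27 kg)
v₂ = 8.07 × 10^2 m/s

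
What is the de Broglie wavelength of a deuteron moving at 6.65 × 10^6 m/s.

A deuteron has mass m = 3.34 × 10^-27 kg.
2.98 × 10^-14 m

Using the de Broglie relation λ = h/(mv):

λ = h/(mv)
λ = (6.626 × 10^-34 J·s) / (3.34 × 10^-27 kg × 6.65 × 10^6 m/s)
λ = 2.98 × 10^-14 m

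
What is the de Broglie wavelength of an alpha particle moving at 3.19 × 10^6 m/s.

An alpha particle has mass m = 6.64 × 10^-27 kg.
3.13 × 10^-14 m

Using the de Broglie relation λ = h/(mv):

λ = h/(mv)
λ = (6.626 × 10^-34 J·s) / (6.64 × 10^-27 kg × 3.19 × 10^6 m/s)
λ = 3.13 × 10^-14 m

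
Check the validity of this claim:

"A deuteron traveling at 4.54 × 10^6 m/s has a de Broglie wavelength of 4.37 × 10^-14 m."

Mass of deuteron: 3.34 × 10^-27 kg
True

The claim is correct.

Using λ = h/(mv):
λ = (6.626 × 10^-34 J·s) / (3.34 × 10^-27 kg × 4.54 × 10^6 m/s)
λ = 4.37 × 10^-14 m

This matches the claimed value.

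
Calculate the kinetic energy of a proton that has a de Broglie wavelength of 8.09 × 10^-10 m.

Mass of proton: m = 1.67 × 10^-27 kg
2.01 × 10^-22 J (or 1.25 × 10^-3 eV)

From λ = h/√(2mKE), we solve for KE:

λ² = h²/(2mKE)
KE = h²/(2mλ²)
KE = (6.626 × 10^-34 J·s)² / (2 × 1.67 × 10^-27 kg × (8.09 × 10^-10 m)²)
KE = 2.01 × 10^-22 J
KE = 1.25 × 10^-3 eV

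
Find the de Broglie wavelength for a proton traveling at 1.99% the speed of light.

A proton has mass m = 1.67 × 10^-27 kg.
6.65 × 10^-14 m

Using the de Broglie relation λ = h/(mv):

v = 1.99% × c = 5.966 × 10^6 m/s

λ = h/(mv)
λ = (6.626 × 10^-34 J·s) / (1.67 × 10^-27 kg × 5.966 × 10^6 m/s)
λ = 6.65 × 10^-14 m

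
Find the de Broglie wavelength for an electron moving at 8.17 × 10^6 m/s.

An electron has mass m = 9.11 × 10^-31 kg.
8.90 × 10^-11 m

Using the de Broglie relation λ = h/(mv):

λ = h/(mv)
λ = (6.626 × 10^-34 J·s) / (9.11 × 10^-31 kg × 8.17 × 10^6 m/s)
λ = 8.90 × 10^-11 m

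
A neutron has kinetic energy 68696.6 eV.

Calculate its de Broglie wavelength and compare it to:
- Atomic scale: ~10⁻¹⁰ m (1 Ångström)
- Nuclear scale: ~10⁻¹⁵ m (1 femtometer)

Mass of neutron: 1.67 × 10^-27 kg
λ = 1.09 × 10^-13 m, which is between nuclear and atomic scales.

Using λ = h/√(2mKE):

KE = 68696.6 eV = 1.101 × 10^-14 J

λ = h/√(2mKE)
λ = (6.626 × 10^-34 J·s) / √(2 × 1.67 × 10^-27 kg × 1.101 × 10^-14 J)
λ = 1.09 × 10^-13 m

Comparison:
- Atomic scale (10⁻¹⁰ m): λ is 0.0011× this size
- Nuclear scale (10⁻¹⁵ m): λ is 1.1e+02× this size

The wavelength is between nuclear and atomic scales.

This wavelength is appropriate for probing atomic structure but too large for nuclear physics experiments.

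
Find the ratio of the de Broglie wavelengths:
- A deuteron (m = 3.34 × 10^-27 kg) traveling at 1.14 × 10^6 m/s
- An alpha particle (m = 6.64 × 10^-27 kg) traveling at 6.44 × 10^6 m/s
λ₁/λ₂ = 11.2

Using λ = h/(mv):

λ₁ = h/(m₁v₁) = 1.74 × 10^-13 m
λ₂ = h/(m₂v₂) = 1.55 × 10^-14 m

Ratio λ₁/λ₂ = (m₂v₂)/(m₁v₁)
         = (6.64 × 10^-27 kg × 6.44 × 10^6 m/s) / (3.34 × 10^-27 kg × 1.14 × 10^6 m/s)
         = 11.2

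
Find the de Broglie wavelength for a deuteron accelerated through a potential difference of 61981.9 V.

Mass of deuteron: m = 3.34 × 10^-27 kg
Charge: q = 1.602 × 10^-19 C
8.14 × 10^-14 m

When a particle is accelerated through voltage V, it gains kinetic energy KE = qV.

The de Broglie wavelength is then λ = h/√(2mqV):

λ = h/√(2mqV)
λ = (6.626 × 10^-34 J·s) / √(2 × 3.34 × 10^-27 kg × 1.602 × 10^-19 C × 61981.9 V)
λ = 8.14 × 10^-14 m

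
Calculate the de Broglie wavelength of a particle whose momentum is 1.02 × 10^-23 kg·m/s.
6.50 × 10^-11 m

Using the de Broglie relation λ = h/p:

λ = h/p
λ = (6.626 × 10^-34 J·s) / (1.02 × 10^-23 kg·m/s)
λ = 6.50 × 10^-11 m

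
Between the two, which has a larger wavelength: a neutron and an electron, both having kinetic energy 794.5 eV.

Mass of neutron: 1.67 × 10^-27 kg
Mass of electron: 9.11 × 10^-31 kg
The electron has the longer wavelength.

Using λ = h/√(2mKE):

For neutron: λ₁ = h/√(2m₁KE) = 1.02 × 10^-12 m
For electron: λ₂ = h/√(2m₂KE) = 4.35 × 10^-11 m

Since λ ∝ 1/√m at constant kinetic energy, the lighter particle has the longer wavelength.

The electron has the longer de Broglie wavelength.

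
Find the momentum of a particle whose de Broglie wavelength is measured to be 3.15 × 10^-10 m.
2.10 × 10^-24 kg·m/s

From the de Broglie relation λ = h/p, we solve for p:

p = h/λ
p = (6.626 × 10^-34 J·s) / (3.15 × 10^-10 m)
p = 2.10 × 10^-24 kg·m/s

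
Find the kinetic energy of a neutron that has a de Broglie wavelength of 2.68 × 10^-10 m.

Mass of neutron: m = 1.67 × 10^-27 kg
1.83 × 10^-21 J (or 0.0114 eV)

From λ = h/√(2mKE), we solve for KE:

λ² = h²/(2mKE)
KE = h²/(2mλ²)
KE = (6.626 × 10^-34 J·s)² / (2 × 1.67 × 10^-27 kg × (2.68 × 10^-10 m)²)
KE = 1.83 × 10^-21 J
KE = 0.0114 eV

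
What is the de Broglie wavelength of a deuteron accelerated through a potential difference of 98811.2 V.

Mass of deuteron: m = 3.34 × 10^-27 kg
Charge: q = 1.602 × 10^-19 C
6.44 × 10^-14 m

When a particle is accelerated through voltage V, it gains kinetic energy KE = qV.

The de Broglie wavelength is then λ = h/√(2mqV):

λ = h/√(2mqV)
λ = (6.626 × 10^-34 J·s) / √(2 × 3.34 × 10^-27 kg × 1.602 × 10^-19 C × 98811.2 V)
λ = 6.44 × 10^-14 m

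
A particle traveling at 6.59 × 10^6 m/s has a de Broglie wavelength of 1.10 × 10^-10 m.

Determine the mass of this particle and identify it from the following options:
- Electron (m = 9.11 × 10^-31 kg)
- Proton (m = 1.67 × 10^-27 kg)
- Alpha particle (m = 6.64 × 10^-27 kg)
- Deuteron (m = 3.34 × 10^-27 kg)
The particle is an electron.

From λ = h/(mv), solve for mass:

m = h/(λv)
m = (6.626 × 10^-34 J·s) / (1.10 × 10^-10 m × 6.59 × 10^6 m/s)
m = 9.14 × 10^-31 kg

Comparing with the listed masses, this is closest to an electron.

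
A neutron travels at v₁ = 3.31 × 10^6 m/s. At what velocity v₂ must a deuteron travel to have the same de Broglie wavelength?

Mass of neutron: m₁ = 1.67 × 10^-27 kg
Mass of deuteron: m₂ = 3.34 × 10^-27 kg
v₂ = 1.66 × 10^6 m/s

For equal de Broglie wavelengths: λ₁ = λ₂

h/(m₁v₁) = h/(m₂v₂)
m₁v₁ = m₂v₂
v₂ = v₁ · (m₁/m₂)

v₂ = 3.31 × 10^6 m/s × (1.67 × 10^-27 kg / 3.34 × 10^-27 kg)
v₂ = 1.66 × 10^6 m/s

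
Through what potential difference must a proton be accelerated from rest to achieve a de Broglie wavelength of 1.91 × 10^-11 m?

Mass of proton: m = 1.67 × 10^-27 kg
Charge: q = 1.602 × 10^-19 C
2.25 V

From λ = h/√(2mqV), we solve for V:

λ² = h²/(2mqV)
V = h²/(2mqλ²)
V = (6.626 × 10^-34 J·s)² / (2 × 1.67 × 10^-27 kg × 1.602 × 10^-19 C × (1.91 × 10^-11 m)²)
V = 2.25 V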